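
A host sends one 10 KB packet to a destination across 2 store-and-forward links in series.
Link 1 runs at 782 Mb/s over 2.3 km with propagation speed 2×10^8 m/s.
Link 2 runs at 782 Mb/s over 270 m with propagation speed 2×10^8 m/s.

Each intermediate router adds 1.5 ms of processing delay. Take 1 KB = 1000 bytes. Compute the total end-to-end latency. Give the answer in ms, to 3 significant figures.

L = 80000 bits.
Transmission delay per hop = L/R = 80000/782000000 = 0.102302 ms; 2 hops → 0.204604 ms.
Propagation delays (d/s per hop): 0.0115, 0.00135 ms; sum = 0.01285 ms.
Processing at 1 router(s): 1 × 1.5 ms = 1.5 ms.
End-to-end = 1.72 ms.

1.72 ms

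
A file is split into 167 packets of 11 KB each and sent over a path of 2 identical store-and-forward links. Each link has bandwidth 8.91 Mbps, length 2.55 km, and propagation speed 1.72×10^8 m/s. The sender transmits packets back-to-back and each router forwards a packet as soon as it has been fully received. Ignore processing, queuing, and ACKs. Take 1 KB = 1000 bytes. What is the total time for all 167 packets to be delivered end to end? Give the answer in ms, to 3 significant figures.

Per-hop transmission t_tx = L/R = 88000/8910000 = 9.87654 ms.
Per-hop propagation t_prop = 2550/172000000 = 0.0148256 ms.
Pipeline fill: first packet needs 2·t_tx to clear all hops; remaining 166 packets each add one t_tx.
Total = (2+167-1)·t_tx + 2·t_prop = 168·9.87654 + 2·0.0148256 = 1660 ms.

1660 ms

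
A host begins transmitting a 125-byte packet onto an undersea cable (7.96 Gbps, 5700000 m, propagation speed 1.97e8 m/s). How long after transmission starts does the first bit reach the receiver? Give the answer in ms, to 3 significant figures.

28.9 ms

First bit experiences only propagation delay: d/s = 5700000/197000000 = 28.9 ms.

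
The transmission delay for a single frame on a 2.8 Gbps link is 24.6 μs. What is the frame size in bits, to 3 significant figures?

68900 bits

L = R × t_tx = 2800000000 b/s × 2.46e-05 s = 68880 bits.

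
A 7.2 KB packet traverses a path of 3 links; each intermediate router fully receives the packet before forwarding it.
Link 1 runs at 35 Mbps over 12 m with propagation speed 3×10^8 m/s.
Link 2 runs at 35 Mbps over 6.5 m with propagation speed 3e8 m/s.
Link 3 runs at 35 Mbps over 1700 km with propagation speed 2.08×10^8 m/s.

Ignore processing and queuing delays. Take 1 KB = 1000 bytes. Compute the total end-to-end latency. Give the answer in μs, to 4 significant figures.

13110 μs

L = 57600 bits.
Transmission delay per hop = L/R = 57600/35000000 = 1645.71 μs; 3 hops → 4937.14 μs.
Propagation delays (d/s per hop): 0.04, 0.0216667, 8173.08 μs; sum = 8173.14 μs.
End-to-end = 13110 μs.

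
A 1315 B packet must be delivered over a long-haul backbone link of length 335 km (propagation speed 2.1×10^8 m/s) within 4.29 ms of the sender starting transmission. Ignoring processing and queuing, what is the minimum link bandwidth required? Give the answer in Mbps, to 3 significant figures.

L = 10520 bits.
Propagation delay = 335000 / 210000000 = 1.59524 ms.
Transmission budget = 4.29 − 1.59524 = 2.69476 ms.
R ≥ L / t_tx = 10520 bits / 0.00269476 s = 3.90 Mbps.

3.90 Mbps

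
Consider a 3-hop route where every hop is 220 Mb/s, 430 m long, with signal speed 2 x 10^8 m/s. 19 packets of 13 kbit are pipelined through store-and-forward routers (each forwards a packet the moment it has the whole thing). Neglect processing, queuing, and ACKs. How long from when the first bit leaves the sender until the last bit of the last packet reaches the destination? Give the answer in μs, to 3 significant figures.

1250 μs

Per-hop transmission t_tx = L/R = 13000/220000000 = 59.0909 μs.
Per-hop propagation t_prop = 430/200000000 = 2.15 μs.
Pipeline fill: first packet needs 3·t_tx to clear all hops; remaining 18 packets each add one t_tx.
Total = (3+19-1)·t_tx + 3·t_prop = 21·59.0909 + 3·2.15 = 1250 μs.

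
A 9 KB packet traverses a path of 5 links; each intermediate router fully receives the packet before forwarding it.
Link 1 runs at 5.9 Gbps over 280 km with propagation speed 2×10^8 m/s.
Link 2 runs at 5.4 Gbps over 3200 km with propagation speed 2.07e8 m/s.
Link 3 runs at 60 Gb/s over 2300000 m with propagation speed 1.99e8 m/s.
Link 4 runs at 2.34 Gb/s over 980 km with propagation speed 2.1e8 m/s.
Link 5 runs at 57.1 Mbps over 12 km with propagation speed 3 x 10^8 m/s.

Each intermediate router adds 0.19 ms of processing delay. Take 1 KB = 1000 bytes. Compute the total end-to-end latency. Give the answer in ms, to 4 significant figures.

35.20 ms

L = 72000 bits.
Transmission delays (L/R per hop): 0.0122034, 0.0133333, 0.0012, 0.0307692, 1.26095 ms; sum = 1.31845 ms.
Propagation delays (d/s per hop): 1.4, 15.4589, 11.5578, 4.66667, 0.04 ms; sum = 33.1234 ms.
Processing at 4 router(s): 4 × 0.19 ms = 0.76 ms.
End-to-end = 35.20 ms.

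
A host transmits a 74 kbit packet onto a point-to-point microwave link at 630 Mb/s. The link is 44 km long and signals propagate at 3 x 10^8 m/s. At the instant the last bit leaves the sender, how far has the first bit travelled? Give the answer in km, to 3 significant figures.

35.2 km

t_tx = L/R = 74000/630000000 = 0.00011746 s.
Distance = s × t_tx = 300000000 × 0.00011746 = 35.2 km.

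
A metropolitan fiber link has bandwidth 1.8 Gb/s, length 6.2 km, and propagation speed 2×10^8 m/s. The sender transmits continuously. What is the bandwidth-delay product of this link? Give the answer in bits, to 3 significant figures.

Propagation delay = 6200 / 200000000 = 3.1e-05 s.
BDP = R × t_prop = 1800000000 × 3.1e-05 = 55800 bits.

55800 bits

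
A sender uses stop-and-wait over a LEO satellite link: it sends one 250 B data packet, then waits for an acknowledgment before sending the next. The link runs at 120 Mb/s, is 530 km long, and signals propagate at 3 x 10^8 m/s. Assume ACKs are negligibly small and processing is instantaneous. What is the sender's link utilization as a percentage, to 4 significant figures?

0.4695 %

t_tx = L/R = 2000/120000000 = 1.66667e-05 s.
t_prop = 530000/300000000 = 0.00176667 s; RTT = 0.00353333 s.
Cycle = t_tx + RTT = 0.00355 s.
Utilization = t_tx / cycle = 1.66667e-05/0.00355 = 0.4695 %.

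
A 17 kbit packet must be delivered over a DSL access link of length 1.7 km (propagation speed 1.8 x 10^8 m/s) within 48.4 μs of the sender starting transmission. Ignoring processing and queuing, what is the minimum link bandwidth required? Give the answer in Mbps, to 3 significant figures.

Propagation delay = 1700 / 180000000 = 9.44444 μs.
Transmission budget = 48.4 − 9.44444 = 38.9556 μs.
R ≥ L / t_tx = 17000 bits / 3.89556e-05 s = 436 Mbps.

436 Mbps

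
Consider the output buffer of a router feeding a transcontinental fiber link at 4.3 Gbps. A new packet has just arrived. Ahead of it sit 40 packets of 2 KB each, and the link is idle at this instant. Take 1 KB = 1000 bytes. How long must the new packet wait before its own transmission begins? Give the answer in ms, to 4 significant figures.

Each queued packet: L/R = 16000/4300000000 = 0.00372093 ms.
40 queued → 0.148837 ms.
Queuing delay = 0.1488 ms.

0.1488 ms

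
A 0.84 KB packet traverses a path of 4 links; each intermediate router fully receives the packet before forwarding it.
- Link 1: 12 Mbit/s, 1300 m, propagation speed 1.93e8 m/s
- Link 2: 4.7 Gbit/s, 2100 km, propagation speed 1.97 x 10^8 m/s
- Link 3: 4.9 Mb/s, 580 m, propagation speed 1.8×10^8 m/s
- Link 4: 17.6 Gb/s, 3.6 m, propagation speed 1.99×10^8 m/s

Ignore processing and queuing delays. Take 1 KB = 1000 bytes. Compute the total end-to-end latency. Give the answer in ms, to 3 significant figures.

12.6 ms

L = 6720 bits.
Transmission delays (L/R per hop): 0.56, 0.00142979, 1.37143, 0.000381818 ms; sum = 1.93324 ms.
Propagation delays (d/s per hop): 0.00673575, 10.6599, 0.00322222, 1.80905e-05 ms; sum = 10.6699 ms.
End-to-end = 12.6 ms.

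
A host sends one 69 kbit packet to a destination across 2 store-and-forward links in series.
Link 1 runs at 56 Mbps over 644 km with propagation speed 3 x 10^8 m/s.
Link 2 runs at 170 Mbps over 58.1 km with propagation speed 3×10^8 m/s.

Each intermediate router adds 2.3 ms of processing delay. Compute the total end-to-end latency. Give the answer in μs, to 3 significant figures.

L = 69000 bits.
Transmission delays (L/R per hop): 1232.14, 405.882 μs; sum = 1638.03 μs.
Propagation delays (d/s per hop): 2146.67, 193.667 μs; sum = 2340.33 μs.
Processing at 1 router(s): 1 × 2.3 ms = 2300 μs.
End-to-end = 6280 μs.

6280 μs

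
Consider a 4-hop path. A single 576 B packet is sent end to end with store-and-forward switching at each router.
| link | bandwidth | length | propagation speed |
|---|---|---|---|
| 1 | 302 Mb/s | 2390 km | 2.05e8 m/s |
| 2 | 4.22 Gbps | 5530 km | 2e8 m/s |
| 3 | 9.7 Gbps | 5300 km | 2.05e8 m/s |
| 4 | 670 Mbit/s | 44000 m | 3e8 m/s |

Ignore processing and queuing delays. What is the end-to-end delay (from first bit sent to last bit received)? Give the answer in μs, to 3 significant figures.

65300 μs

L = 576 × 8 = 4608 bits.
Transmission delays (L/R per hop): 15.2583, 1.09194, 0.475052, 6.87761 μs; sum = 23.7029 μs.
Propagation delays (d/s per hop): 11658.5, 27650, 25853.7, 146.667 μs; sum = 65308.9 μs.
End-to-end = 65300 μs.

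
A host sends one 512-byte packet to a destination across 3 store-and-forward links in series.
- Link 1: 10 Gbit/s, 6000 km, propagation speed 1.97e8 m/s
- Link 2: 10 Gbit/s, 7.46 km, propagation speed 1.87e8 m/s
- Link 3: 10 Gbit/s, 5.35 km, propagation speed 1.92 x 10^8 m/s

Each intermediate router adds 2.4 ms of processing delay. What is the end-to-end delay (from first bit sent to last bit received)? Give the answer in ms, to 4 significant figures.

35.33 ms

L = 512 × 8 = 4096 bits.
Transmission delay per hop = L/R = 4096/10000000000 = 0.0004096 ms; 3 hops → 0.0012288 ms.
Propagation delays (d/s per hop): 30.4569, 0.039893, 0.0278646 ms; sum = 30.5246 ms.
Processing at 2 router(s): 2 × 2.4 ms = 4.8 ms.
End-to-end = 35.33 ms.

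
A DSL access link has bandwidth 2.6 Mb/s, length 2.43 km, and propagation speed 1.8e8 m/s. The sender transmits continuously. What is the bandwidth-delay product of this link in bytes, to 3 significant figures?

4.39 bytes

Propagation delay = 2430 / 180000000 = 1.35e-05 s.
BDP = R × t_prop = 2600000 × 1.35e-05 = 35.1 bits.
In bytes: 35.1/8 = 4.39 bytes.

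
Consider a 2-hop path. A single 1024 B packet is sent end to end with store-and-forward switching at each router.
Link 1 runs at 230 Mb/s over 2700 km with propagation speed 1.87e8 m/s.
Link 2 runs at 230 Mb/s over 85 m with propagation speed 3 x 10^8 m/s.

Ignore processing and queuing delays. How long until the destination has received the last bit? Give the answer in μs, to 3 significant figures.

L = 1024 × 8 = 8192 bits.
Transmission delay per hop = L/R = 8192/230000000 = 35.6174 μs; 2 hops → 71.2348 μs.
Propagation delays (d/s per hop): 14438.5, 0.283333 μs; sum = 14438.8 μs.
End-to-end = 14500 μs.

14500 μs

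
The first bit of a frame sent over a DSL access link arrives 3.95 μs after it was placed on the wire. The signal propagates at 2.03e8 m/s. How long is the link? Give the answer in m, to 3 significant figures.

802 m

d = s × t_prop = 2.03e+08 × 3.95e-06 = 802 m.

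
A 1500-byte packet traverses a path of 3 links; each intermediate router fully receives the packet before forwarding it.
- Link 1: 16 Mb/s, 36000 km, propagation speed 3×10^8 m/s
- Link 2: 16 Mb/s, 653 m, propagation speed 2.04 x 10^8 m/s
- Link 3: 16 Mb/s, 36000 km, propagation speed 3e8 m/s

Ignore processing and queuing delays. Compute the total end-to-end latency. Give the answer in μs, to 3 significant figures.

242000 μs

L = 1500 × 8 = 12000 bits.
Transmission delay per hop = L/R = 12000/16000000 = 750 μs; 3 hops → 2250 μs.
Propagation delays (d/s per hop): 120000, 3.20098, 120000 μs; sum = 240003 μs.
End-to-end = 242000 μs.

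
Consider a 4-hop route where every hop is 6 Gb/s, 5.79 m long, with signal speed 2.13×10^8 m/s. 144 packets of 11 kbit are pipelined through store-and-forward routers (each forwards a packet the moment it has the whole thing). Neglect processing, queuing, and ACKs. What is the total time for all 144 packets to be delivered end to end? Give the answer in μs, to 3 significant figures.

Per-hop transmission t_tx = L/R = 11000/6000000000 = 1.83333 μs.
Per-hop propagation t_prop = 5.79/213000000 = 0.0271831 μs.
Pipeline fill: first packet needs 4·t_tx to clear all hops; remaining 143 packets each add one t_tx.
Total = (4+144-1)·t_tx + 4·t_prop = 147·1.83333 + 4·0.0271831 = 270 μs.

270 μs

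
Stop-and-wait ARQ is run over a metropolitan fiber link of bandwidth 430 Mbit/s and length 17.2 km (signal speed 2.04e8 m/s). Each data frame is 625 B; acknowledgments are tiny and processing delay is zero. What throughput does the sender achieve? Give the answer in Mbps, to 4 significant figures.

27.74 Mbps

t_tx = L/R = 5000/430000000 = 1.16279e-05 s.
t_prop = 17200/204000000 = 8.43137e-05 s; RTT = 0.000168627 s.
Cycle = t_tx + RTT = 0.000180255 s.
Throughput = L / cycle = 5000 / 0.000180255 = 27.74 Mbps.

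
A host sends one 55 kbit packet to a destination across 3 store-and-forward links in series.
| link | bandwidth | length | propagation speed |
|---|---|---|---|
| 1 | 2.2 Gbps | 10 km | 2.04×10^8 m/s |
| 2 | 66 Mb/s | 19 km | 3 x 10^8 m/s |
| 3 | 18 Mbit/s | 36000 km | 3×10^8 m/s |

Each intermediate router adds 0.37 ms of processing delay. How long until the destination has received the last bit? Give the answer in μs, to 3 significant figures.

L = 55000 bits.
Transmission delays (L/R per hop): 25, 833.333, 3055.56 μs; sum = 3913.89 μs.
Propagation delays (d/s per hop): 49.0196, 63.3333, 120000 μs; sum = 120112 μs.
Processing at 2 router(s): 2 × 0.37 ms = 740 μs.
End-to-end = 125000 μs.

125000 μs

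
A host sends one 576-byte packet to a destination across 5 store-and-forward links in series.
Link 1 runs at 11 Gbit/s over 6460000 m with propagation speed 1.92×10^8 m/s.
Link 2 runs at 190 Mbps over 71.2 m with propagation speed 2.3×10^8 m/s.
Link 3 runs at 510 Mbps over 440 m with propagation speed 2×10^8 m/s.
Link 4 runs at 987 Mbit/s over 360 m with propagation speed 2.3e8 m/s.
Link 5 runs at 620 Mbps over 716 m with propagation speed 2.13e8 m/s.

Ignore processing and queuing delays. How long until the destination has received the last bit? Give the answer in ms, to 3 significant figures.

33.7 ms

L = 576 × 8 = 4608 bits.
Transmission delays (L/R per hop): 0.000418909, 0.0242526, 0.00903529, 0.00466869, 0.00743226 ms; sum = 0.0458078 ms.
Propagation delays (d/s per hop): 33.6458, 0.000309565, 0.0022, 0.00156522, 0.0033615 ms; sum = 33.6533 ms.
End-to-end = 33.7 ms.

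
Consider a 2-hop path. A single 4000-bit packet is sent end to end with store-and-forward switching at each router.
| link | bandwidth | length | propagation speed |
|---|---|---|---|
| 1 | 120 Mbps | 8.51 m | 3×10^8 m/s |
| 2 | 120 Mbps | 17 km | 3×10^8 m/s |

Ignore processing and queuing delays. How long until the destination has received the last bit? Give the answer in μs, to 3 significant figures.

123 μs

Transmission delay per hop = L/R = 4000/120000000 = 33.3333 μs; 2 hops → 66.6667 μs.
Propagation delays (d/s per hop): 0.0283667, 56.6667 μs; sum = 56.695 μs.
End-to-end = 123 μs.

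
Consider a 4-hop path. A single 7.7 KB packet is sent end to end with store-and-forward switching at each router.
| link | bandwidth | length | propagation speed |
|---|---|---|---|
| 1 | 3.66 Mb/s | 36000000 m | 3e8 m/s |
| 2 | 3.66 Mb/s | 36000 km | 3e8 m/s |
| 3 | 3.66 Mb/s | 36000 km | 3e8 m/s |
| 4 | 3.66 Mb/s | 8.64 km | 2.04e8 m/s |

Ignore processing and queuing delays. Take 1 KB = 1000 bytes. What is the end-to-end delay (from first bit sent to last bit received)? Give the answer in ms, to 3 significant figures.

427 ms

L = 61600 bits.
Transmission delay per hop = L/R = 61600/3660000 = 16.8306 ms; 4 hops → 67.3224 ms.
Propagation delays (d/s per hop): 120, 120, 120, 0.0423529 ms; sum = 360.042 ms.
End-to-end = 427 ms.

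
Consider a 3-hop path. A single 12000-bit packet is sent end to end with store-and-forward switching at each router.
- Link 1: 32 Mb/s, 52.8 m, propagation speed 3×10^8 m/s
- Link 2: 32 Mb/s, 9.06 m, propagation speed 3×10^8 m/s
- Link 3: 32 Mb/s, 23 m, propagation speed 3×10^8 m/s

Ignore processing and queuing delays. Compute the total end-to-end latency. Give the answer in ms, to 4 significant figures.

1.125 ms

Transmission delay per hop = L/R = 12000/32000000 = 0.375 ms; 3 hops → 1.125 ms.
Propagation delays (d/s per hop): 0.000176, 3.02e-05, 7.66667e-05 ms; sum = 0.000282867 ms.
End-to-end = 1.125 ms.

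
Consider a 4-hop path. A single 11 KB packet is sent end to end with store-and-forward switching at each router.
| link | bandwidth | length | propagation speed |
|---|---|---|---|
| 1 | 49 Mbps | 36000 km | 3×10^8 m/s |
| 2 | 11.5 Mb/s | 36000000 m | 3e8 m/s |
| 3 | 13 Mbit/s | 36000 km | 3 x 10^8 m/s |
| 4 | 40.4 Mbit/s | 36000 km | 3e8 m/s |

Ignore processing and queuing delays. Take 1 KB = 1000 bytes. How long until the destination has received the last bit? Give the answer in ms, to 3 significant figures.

L = 88000 bits.
Transmission delays (L/R per hop): 1.79592, 7.65217, 6.76923, 2.17822 ms; sum = 18.3955 ms.
Propagation delays (d/s per hop): 120, 120, 120, 120 ms; sum = 480 ms.
End-to-end = 498 ms.

498 ms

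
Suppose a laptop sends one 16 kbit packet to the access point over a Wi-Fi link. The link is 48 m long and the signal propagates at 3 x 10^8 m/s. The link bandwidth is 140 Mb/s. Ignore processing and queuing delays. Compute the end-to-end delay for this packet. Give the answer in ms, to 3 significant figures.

L = 16000 bits.
Transmission delay = L/R = 16000 / 140000000 = 0.114286 ms.
Propagation delay = d/s = 48 m / 300000000 m/s = 0.00016 ms.
Total = 0.114 ms.

0.114 ms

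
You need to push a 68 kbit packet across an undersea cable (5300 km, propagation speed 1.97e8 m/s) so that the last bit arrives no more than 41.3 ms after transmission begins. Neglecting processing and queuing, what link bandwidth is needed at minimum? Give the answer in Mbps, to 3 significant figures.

Propagation delay = 5300000 / 197000000 = 26.9036 ms.
Transmission budget = 41.3 − 26.9036 = 14.3964 ms.
R ≥ L / t_tx = 68000 bits / 0.0143964 s = 4.72 Mbps.

4.72 Mbps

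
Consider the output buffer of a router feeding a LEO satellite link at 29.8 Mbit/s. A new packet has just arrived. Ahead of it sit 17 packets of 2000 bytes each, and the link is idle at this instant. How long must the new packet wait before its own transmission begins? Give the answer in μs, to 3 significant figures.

9130 μs

Each queued packet: L/R = 16000/29800000 = 536.913 μs.
17 queued → 9127.52 μs.
Queuing delay = 9130 μs.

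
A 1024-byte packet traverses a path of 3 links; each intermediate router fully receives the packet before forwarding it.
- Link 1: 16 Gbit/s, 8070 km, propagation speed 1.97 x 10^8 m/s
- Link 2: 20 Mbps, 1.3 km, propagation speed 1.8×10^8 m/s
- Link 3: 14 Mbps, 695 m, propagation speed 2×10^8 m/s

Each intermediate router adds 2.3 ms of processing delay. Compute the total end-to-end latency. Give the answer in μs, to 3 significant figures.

46600 μs

L = 1024 × 8 = 8192 bits.
Transmission delays (L/R per hop): 0.512, 409.6, 585.143 μs; sum = 995.255 μs.
Propagation delays (d/s per hop): 40964.5, 7.22222, 3.475 μs; sum = 40975.2 μs.
Processing at 2 router(s): 2 × 2.3 ms = 4600 μs.
End-to-end = 46600 μs.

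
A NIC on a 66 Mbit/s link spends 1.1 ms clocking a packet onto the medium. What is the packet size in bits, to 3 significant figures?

L = R × t_tx = 66000000 b/s × 0.0011 s = 72600 bits.

72600 bits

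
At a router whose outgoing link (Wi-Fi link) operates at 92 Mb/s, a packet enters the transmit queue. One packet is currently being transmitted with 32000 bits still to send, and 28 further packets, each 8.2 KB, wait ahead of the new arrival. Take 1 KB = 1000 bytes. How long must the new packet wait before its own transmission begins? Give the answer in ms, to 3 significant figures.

Each queued packet: L/R = 65600/92000000 = 0.713043 ms.
28 queued → 19.9652 ms.
Plus remaining 32000 bits of current packet: 0.347826 ms.
Queuing delay = 20.3 ms.

20.3 ms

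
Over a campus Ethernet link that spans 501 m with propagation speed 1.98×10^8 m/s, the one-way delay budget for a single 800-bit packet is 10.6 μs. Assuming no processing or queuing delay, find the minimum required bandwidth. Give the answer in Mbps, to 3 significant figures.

Propagation delay = 501 / 198000000 = 2.5303 μs.
Transmission budget = 10.6 − 2.5303 = 8.0697 μs.
R ≥ L / t_tx = 800 bits / 8.0697e-06 s = 99.1 Mbps.

99.1 Mbps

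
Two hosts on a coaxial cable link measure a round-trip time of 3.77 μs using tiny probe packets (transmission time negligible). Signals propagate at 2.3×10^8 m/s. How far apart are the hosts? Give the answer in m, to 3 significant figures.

One-way propagation = RTT/2 = 1.885 μs.
d = s × t = 2.3e+08 × 1.885e-06 = 434 m.

434 m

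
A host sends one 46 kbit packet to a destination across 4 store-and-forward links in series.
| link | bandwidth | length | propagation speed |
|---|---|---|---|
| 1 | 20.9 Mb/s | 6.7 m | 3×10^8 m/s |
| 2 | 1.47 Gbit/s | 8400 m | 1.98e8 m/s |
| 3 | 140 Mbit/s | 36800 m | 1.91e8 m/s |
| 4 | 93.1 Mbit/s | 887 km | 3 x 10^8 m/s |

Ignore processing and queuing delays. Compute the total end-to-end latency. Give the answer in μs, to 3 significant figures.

L = 46000 bits.
Transmission delays (L/R per hop): 2200.96, 31.2925, 328.571, 494.092 μs; sum = 3054.91 μs.
Propagation delays (d/s per hop): 0.0223333, 42.4242, 192.67, 2956.67 μs; sum = 3191.78 μs.
End-to-end = 6250 μs.

6250 μs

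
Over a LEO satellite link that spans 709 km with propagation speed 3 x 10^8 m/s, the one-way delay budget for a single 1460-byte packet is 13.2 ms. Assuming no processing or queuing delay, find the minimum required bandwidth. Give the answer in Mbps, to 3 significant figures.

L = 11680 bits.
Propagation delay = 709000 / 300000000 = 2.36333 ms.
Transmission budget = 13.2 − 2.36333 = 10.8367 ms.
R ≥ L / t_tx = 11680 bits / 0.0108367 s = 1.08 Mbps.

1.08 Mbps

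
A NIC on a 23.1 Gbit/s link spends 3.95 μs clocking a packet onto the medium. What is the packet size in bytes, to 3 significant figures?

L = R × t_tx = 23100000000 b/s × 3.95e-06 s = 91245 bits.
In bytes: 91245 / 8 = 11400 bytes.

11400 bytes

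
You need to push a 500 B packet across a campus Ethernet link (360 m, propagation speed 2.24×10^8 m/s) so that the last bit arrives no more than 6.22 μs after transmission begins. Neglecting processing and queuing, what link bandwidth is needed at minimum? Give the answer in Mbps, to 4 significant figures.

867.1 Mbps

L = 4000 bits.
Propagation delay = 360 / 2.24e+08 = 1.60714 μs.
Transmission budget = 6.22 − 1.60714 = 4.61286 μs.
R ≥ L / t_tx = 4000 bits / 4.61286e-06 s = 867.1 Mbps.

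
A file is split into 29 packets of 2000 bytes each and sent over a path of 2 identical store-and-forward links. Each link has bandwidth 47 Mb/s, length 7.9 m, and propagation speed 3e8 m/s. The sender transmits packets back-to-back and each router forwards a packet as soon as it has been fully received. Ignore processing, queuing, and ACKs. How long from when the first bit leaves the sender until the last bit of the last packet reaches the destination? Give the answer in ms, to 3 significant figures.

Per-hop transmission t_tx = L/R = 16000/47000000 = 0.340426 ms.
Per-hop propagation t_prop = 7.9/300000000 = 2.63333e-05 ms.
Pipeline fill: first packet needs 2·t_tx to clear all hops; remaining 28 packets each add one t_tx.
Total = (2+29-1)·t_tx + 2·t_prop = 30·0.340426 + 2·2.63333e-05 = 10.2 ms.

10.2 ms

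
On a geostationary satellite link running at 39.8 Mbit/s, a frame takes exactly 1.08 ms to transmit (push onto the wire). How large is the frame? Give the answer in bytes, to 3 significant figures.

L = R × t_tx = 39800000 b/s × 0.00108 s = 42984 bits.
In bytes: 42984 / 8 = 5370 bytes.

5370 bytes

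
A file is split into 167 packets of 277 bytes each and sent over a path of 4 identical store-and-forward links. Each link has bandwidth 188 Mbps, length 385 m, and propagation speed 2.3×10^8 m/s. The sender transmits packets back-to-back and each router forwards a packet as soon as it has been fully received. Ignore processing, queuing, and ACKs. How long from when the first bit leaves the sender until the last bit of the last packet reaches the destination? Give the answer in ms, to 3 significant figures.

2.01 ms

Per-hop transmission t_tx = L/R = 2216/188000000 = 0.0117872 ms.
Per-hop propagation t_prop = 385/2.3e+08 = 0.00167391 ms.
Pipeline fill: first packet needs 4·t_tx to clear all hops; remaining 166 packets each add one t_tx.
Total = (4+167-1)·t_tx + 4·t_prop = 170·0.0117872 + 4·0.00167391 = 2.01 ms.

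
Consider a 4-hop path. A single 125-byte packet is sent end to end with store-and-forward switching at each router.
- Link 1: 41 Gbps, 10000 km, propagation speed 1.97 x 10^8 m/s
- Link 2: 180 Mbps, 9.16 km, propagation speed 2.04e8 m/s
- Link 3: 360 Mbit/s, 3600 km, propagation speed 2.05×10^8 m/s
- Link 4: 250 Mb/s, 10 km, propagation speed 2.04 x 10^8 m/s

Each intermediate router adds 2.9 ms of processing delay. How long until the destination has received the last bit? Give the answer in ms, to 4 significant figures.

77.13 ms

L = 125 × 8 = 1000 bits.
Transmission delays (L/R per hop): 2.43902e-05, 0.00555556, 0.00277778, 0.004 ms; sum = 0.0123577 ms.
Propagation delays (d/s per hop): 50.7614, 0.044902, 17.561, 0.0490196 ms; sum = 68.4163 ms.
Processing at 3 router(s): 3 × 2.9 ms = 8.7 ms.
End-to-end = 77.13 ms.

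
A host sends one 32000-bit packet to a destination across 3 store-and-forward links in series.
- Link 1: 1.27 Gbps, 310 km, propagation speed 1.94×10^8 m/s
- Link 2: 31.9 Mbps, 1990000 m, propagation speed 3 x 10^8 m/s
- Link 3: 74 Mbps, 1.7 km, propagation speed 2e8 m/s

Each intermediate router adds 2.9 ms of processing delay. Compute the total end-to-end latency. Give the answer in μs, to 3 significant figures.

15500 μs

Transmission delays (L/R per hop): 25.1969, 1003.13, 432.432 μs; sum = 1460.76 μs.
Propagation delays (d/s per hop): 1597.94, 6633.33, 8.5 μs; sum = 8239.77 μs.
Processing at 2 router(s): 2 × 2.9 ms = 5800 μs.
End-to-end = 15500 μs.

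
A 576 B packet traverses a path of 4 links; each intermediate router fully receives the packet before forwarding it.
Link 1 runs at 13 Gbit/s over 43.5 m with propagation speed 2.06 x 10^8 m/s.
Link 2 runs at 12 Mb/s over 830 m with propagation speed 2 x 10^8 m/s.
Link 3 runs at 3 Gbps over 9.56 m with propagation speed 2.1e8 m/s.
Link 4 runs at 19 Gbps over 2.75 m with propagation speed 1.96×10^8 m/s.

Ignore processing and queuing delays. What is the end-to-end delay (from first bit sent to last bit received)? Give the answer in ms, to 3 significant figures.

L = 576 × 8 = 4608 bits.
Transmission delays (L/R per hop): 0.000354462, 0.384, 0.001536, 0.000242526 ms; sum = 0.386133 ms.
Propagation delays (d/s per hop): 0.000211165, 0.00415, 4.55238e-05, 1.40306e-05 ms; sum = 0.00442072 ms.
End-to-end = 0.391 ms.

0.391 ms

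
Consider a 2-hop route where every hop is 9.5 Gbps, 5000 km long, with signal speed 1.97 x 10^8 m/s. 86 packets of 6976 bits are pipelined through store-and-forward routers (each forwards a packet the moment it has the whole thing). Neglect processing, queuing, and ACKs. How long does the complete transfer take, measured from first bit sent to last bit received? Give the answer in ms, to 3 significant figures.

50.8 ms

Per-hop transmission t_tx = L/R = 6976/9500000000 = 0.000734316 ms.
Per-hop propagation t_prop = 5000000/197000000 = 25.3807 ms.
Pipeline fill: first packet needs 2·t_tx to clear all hops; remaining 85 packets each add one t_tx.
Total = (2+86-1)·t_tx + 2·t_prop = 87·0.000734316 + 2·25.3807 = 50.8 ms.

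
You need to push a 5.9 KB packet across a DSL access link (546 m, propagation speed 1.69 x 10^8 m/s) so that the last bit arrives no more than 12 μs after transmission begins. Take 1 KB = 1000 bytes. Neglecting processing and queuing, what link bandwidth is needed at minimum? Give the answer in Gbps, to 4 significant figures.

5.382 Gbps

L = 47200 bits.
Propagation delay = 546 / 169000000 = 3.23077 μs.
Transmission budget = 12 − 3.23077 = 8.76923 μs.
R ≥ L / t_tx = 47200 bits / 8.76923e-06 s = 5.382 Gbps.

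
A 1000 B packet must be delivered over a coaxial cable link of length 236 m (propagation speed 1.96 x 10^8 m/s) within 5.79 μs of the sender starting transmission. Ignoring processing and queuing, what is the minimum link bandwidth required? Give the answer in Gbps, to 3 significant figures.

1.74 Gbps

L = 8000 bits.
Propagation delay = 236 / 196000000 = 1.20408 μs.
Transmission budget = 5.79 − 1.20408 = 4.58592 μs.
R ≥ L / t_tx = 8000 bits / 4.58592e-06 s = 1.74 Gbps.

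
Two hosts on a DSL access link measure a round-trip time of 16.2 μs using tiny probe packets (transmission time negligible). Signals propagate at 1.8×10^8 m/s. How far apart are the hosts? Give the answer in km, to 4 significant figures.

One-way propagation = RTT/2 = 8.1 μs.
d = s × t = 180000000 × 8.1e-06 = 1.458 km.

1.458 km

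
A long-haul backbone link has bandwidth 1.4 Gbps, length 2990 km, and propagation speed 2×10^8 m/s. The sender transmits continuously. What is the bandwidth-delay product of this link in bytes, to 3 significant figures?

Propagation delay = 2990000 / 200000000 = 0.01495 s.
BDP = R × t_prop = 1400000000 × 0.01495 = 20930000 bits.
In bytes: 20930000/8 = 2620000 bytes.

2620000 bytes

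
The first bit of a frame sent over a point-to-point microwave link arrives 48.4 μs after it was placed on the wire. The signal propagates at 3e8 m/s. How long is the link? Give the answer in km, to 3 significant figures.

d = s × t_prop = 300000000 × 4.84e-05 = 14.5 km.

14.5 km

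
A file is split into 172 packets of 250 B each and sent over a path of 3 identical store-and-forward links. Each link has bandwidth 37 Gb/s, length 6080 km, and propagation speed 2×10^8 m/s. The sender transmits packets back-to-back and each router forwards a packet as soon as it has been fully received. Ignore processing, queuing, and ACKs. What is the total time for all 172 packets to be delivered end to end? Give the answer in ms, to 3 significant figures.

91.2 ms

Per-hop transmission t_tx = L/R = 2000/37000000000 = 5.40541e-05 ms.
Per-hop propagation t_prop = 6080000/200000000 = 30.4 ms.
Pipeline fill: first packet needs 3·t_tx to clear all hops; remaining 171 packets each add one t_tx.
Total = (3+172-1)·t_tx + 3·t_prop = 174·5.40541e-05 + 3·30.4 = 91.2 ms.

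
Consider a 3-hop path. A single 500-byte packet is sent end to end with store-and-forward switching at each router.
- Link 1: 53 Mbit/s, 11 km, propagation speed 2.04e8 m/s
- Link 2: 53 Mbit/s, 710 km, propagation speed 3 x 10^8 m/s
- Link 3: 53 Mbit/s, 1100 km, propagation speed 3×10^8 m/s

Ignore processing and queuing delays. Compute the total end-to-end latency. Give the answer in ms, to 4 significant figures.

L = 500 × 8 = 4000 bits.
Transmission delay per hop = L/R = 4000/53000000 = 0.0754717 ms; 3 hops → 0.226415 ms.
Propagation delays (d/s per hop): 0.0539216, 2.36667, 3.66667 ms; sum = 6.08725 ms.
End-to-end = 6.314 ms.

6.314 ms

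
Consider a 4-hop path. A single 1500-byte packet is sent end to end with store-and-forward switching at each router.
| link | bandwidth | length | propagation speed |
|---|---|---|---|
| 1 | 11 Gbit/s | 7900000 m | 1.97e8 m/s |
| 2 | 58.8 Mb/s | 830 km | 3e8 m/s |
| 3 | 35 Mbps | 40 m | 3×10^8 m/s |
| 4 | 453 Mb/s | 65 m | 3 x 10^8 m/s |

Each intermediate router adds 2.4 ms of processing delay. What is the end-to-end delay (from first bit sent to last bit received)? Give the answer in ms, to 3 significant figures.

L = 1500 × 8 = 12000 bits.
Transmission delays (L/R per hop): 0.00109091, 0.204082, 0.342857, 0.0264901 ms; sum = 0.57452 ms.
Propagation delays (d/s per hop): 40.1015, 2.76667, 0.000133333, 0.000216667 ms; sum = 42.8685 ms.
Processing at 3 router(s): 3 × 2.4 ms = 7.2 ms.
End-to-end = 50.6 ms.

50.6 ms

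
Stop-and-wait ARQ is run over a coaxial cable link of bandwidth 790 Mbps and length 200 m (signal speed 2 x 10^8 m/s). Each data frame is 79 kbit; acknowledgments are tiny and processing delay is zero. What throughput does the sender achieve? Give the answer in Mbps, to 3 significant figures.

t_tx = L/R = 79000/790000000 = 0.0001 s.
t_prop = 200/200000000 = 1e-06 s; RTT = 2e-06 s.
Cycle = t_tx + RTT = 0.000102 s.
Throughput = L / cycle = 79000 / 0.000102 = 775 Mbps.

775 Mbps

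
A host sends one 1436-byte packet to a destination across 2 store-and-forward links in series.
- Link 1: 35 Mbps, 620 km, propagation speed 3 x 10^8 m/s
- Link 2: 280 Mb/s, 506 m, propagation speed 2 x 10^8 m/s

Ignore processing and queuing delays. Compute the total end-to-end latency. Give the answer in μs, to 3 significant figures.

L = 1436 × 8 = 11488 bits.
Transmission delays (L/R per hop): 328.229, 41.0286 μs; sum = 369.257 μs.
Propagation delays (d/s per hop): 2066.67, 2.53 μs; sum = 2069.2 μs.
End-to-end = 2440 μs.

2440 μs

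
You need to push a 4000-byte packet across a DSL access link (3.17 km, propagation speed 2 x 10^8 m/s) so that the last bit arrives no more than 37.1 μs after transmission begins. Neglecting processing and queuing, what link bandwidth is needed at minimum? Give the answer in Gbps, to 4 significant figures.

L = 32000 bits.
Propagation delay = 3170 / 200000000 = 15.85 μs.
Transmission budget = 37.1 − 15.85 = 21.25 μs.
R ≥ L / t_tx = 32000 bits / 2.125e-05 s = 1.506 Gbps.

1.506 Gbps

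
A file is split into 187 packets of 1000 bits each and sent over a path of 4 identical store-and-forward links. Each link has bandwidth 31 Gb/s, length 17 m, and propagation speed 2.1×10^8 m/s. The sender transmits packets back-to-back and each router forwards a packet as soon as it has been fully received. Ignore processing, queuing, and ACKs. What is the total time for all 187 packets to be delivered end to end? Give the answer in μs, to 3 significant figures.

Per-hop transmission t_tx = L/R = 1000/31000000000 = 0.0322581 μs.
Per-hop propagation t_prop = 17/210000000 = 0.0809524 μs.
Pipeline fill: first packet needs 4·t_tx to clear all hops; remaining 186 packets each add one t_tx.
Total = (4+187-1)·t_tx + 4·t_prop = 190·0.0322581 + 4·0.0809524 = 6.45 μs.

6.45 μs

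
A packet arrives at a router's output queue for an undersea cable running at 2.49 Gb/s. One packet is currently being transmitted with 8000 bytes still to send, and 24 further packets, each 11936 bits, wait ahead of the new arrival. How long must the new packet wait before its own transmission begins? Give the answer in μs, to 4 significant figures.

Each queued packet: L/R = 11936/2490000000 = 4.79357 μs.
24 queued → 115.046 μs.
Plus remaining 64000 bits of current packet: 25.7028 μs.
Queuing delay = 140.7 μs.

140.7 μs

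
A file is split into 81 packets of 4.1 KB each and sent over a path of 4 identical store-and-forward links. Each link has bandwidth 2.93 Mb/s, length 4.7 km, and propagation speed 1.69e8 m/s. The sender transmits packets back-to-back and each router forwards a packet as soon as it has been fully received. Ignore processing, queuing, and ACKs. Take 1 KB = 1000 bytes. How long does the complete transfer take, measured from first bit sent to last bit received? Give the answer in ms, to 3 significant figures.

Per-hop transmission t_tx = L/R = 32800/2930000 = 11.1945 ms.
Per-hop propagation t_prop = 4700/169000000 = 0.0278107 ms.
Pipeline fill: first packet needs 4·t_tx to clear all hops; remaining 80 packets each add one t_tx.
Total = (4+81-1)·t_tx + 4·t_prop = 84·11.1945 + 4·0.0278107 = 940 ms.

940 ms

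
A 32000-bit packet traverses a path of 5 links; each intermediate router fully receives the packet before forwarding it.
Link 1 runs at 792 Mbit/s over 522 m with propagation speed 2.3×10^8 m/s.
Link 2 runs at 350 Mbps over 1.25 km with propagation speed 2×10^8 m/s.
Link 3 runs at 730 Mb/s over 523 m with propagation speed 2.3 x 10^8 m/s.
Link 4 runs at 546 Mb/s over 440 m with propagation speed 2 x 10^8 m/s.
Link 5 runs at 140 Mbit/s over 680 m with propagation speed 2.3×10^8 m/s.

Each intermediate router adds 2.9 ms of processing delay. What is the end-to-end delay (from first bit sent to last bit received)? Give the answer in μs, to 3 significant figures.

12100 μs

Transmission delays (L/R per hop): 40.404, 91.4286, 43.8356, 58.6081, 228.571 μs; sum = 462.848 μs.
Propagation delays (d/s per hop): 2.26957, 6.25, 2.27391, 2.2, 2.95652 μs; sum = 15.95 μs.
Processing at 4 router(s): 4 × 2.9 ms = 11600 μs.
End-to-end = 12100 μs.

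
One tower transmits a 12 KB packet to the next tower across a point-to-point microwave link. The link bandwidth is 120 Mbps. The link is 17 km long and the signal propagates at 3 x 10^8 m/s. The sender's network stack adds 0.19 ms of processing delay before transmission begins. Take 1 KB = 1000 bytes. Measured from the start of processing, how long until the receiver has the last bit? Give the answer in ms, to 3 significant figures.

1.05 ms

L = 96000 bits.
Transmission delay = L/R = 96000 / 120000000 = 0.8 ms.
Propagation delay = d/s = 17000 m / 300000000 m/s = 0.0566667 ms.
Plus processing delay 0.19 ms = 0.19 ms.
Total = 1.05 ms.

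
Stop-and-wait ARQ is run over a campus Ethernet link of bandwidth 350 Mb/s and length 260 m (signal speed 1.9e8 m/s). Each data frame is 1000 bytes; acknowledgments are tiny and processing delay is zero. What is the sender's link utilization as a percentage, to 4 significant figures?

t_tx = L/R = 8000/350000000 = 2.28571e-05 s.
t_prop = 260/190000000 = 1.36842e-06 s; RTT = 2.73684e-06 s.
Cycle = t_tx + RTT = 2.5594e-05 s.
Utilization = t_tx / cycle = 2.28571e-05/2.5594e-05 = 89.31 %.

89.31 %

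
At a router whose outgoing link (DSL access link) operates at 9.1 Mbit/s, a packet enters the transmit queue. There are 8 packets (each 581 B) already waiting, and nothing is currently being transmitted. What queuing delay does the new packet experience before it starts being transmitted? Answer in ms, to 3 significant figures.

Each queued packet: L/R = 4648/9100000 = 0.510769 ms.
8 queued → 4.08615 ms.
Queuing delay = 4.09 ms.

4.09 ms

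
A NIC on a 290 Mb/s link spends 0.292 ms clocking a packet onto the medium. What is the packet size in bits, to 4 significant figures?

L = R × t_tx = 290000000 b/s × 0.000292 s = 84680 bits.

84680 bits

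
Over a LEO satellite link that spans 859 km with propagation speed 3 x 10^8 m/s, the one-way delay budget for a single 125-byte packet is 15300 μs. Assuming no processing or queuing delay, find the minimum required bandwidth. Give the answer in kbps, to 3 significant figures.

L = 1000 bits.
Propagation delay = 859000 / 300000000 = 2863.33 μs.
Transmission budget = 15300 − 2863.33 = 12436.7 μs.
R ≥ L / t_tx = 1000 bits / 0.0124367 s = 80.4 kbps.

80.4 kbps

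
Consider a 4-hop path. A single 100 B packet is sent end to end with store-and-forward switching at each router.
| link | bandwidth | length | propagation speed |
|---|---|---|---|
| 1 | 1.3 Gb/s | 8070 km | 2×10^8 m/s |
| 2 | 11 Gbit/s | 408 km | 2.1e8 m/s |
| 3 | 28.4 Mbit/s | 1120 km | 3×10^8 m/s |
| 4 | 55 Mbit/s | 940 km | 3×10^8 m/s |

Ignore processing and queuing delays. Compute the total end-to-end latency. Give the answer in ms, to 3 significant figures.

49.2 ms

L = 100 × 8 = 800 bits.
Transmission delays (L/R per hop): 0.000615385, 7.27273e-05, 0.028169, 0.0145455 ms; sum = 0.0434026 ms.
Propagation delays (d/s per hop): 40.35, 1.94286, 3.73333, 3.13333 ms; sum = 49.1595 ms.
End-to-end = 49.2 ms.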